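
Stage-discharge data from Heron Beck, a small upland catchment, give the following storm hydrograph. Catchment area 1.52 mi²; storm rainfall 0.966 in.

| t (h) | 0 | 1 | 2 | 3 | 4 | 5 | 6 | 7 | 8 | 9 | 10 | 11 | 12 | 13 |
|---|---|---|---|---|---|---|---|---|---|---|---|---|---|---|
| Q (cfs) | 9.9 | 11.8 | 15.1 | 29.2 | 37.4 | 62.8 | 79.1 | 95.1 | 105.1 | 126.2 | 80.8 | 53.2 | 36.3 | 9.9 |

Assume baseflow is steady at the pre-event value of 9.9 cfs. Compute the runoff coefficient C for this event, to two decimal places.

ΣQ_DR = 613.3 cfs; V = ΣQ_DR·Δt = 2.208 × 10^6 ft³.
Runoff depth d = V / A = 0.6252 in.
C = d / P = 0.6252 / 0.966 = 0.65.

C ≈ 0.65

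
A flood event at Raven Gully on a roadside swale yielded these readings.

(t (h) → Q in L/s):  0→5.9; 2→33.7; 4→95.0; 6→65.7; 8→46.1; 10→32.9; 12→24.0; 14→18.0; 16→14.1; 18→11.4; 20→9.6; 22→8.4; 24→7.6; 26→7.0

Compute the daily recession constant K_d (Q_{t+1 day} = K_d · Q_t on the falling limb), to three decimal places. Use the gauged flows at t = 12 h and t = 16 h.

K_d ≈ 0.041

Between t = 12 h and t = 16 h the flow falls from 24.0 to 14.1 L/s over 2×2 h = 4 h.
Per-interval ratio K = (14.1/24.0)^(1/2) = 0.7665; K_d = K^(24/2) = 0.041.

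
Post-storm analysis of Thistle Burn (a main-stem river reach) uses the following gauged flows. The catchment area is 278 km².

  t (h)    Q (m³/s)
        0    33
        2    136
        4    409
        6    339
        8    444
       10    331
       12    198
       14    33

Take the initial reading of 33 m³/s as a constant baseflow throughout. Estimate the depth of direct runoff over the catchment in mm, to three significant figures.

Direct runoff: 0.0, 103.0, 376.0, 306.0, 411.0, 298.0, 165.0, 0.0 m³/s; ΣQ_DR = 1659 m³/s.
V = ΣQ_DR · Δt = 1659 × 7200 s = 1.194 × 10^7 m³.
Over A = 278 km², depth = V / A = 43.0 mm.

d ≈ 43.0 mm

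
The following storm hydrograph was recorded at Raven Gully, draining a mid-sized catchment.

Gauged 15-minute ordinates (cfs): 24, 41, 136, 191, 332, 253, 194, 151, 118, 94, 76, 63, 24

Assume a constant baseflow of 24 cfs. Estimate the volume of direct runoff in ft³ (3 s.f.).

Direct-runoff ordinates (Q − Q_b): 0.0, 17.0, 112.0, 167.0, 308.0, 229.0, 170.0, 127.0, 94.0, 70.0, 52.0, 39.0, 0.0 cfs.
ΣQ_DR = 1385 cfs.
With Δt = 0.25 h = 900 s, V = ΣQ_DR · Δt = 1385 × 900 = 1.25 × 10^6 ft³.

V ≈ 1.25 × 10^6 ft³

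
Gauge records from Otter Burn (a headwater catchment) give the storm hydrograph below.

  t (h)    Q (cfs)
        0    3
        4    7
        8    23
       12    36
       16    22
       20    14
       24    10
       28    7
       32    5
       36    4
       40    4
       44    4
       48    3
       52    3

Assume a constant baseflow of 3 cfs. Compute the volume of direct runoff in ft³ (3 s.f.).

Direct-runoff ordinates (Q − Q_b): 0.0, 4.0, 20.0, 33.0, 19.0, 11.0, 7.0, 4.0, 2.0, 1.0, 1.0, 1.0, 0.0, 0.0 cfs.
ΣQ_DR = 103.0 cfs.
With Δt = 4 h = 14400 s, V = ΣQ_DR · Δt = 103.0 × 14400 = 1.48 × 10^6 ft³.

V ≈ 1.48 × 10^6 ft³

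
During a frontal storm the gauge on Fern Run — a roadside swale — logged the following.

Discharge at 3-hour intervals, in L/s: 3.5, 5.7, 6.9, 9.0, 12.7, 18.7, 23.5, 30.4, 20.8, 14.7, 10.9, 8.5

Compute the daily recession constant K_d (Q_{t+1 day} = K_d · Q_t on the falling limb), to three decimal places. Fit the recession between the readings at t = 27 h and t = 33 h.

K_d ≈ 0.112

Between t = 27 h and t = 33 h the flow falls from 14.7 to 8.5 L/s over 2×3 h = 6 h.
Per-interval ratio K = (8.5/14.7)^(1/2) = 0.7604; K_d = K^(24/3) = 0.112.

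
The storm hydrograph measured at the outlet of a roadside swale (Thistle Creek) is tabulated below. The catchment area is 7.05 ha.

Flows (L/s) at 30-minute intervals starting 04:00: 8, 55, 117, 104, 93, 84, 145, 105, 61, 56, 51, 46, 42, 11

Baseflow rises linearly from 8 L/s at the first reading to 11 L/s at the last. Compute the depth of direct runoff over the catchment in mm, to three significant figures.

d ≈ 21.6 mm

Direct runoff: 0.00, 46.77, 108.54, 95.31, 84.08, 74.85, 135.62, 95.38, 51.15, 45.92, 40.69, 35.46, 31.23, 0.00 L/s; ΣQ_DR = 845.0 L/s.
V = ΣQ_DR · Δt = 845.0 × 1800 s = 1.521 × 10^6 L.
Over A = 7.05 ha, depth = V / A = 21.6 mm.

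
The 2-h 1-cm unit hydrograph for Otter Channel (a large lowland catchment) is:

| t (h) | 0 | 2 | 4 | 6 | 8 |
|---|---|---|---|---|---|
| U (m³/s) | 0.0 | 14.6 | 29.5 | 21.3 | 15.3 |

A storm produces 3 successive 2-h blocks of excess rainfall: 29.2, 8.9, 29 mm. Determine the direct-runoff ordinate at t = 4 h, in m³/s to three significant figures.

By discrete convolution, Q_j = Σ (P_i / 10 mm) · U_{j−i}.
At t = 4 h (j=2): Q = (29.2/10)·29.5 + (8.9/10)·14.6 + (29/10)·0.0 = 99.1 m³/s.

Q ≈ 99.1 m³/s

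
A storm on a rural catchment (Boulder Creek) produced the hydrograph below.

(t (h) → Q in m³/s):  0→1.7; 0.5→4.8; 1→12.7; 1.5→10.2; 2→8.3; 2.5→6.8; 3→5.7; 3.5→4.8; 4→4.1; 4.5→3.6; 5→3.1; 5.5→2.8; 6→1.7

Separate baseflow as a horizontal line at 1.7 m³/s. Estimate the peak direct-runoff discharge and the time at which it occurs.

Subtracting baseflow gives direct-runoff ordinates: 0.0, 3.1, 11.0, 8.5, 6.6, 5.1, 4.0, 3.1, 2.4, 1.9, 1.4, 1.1, 0.0 m³/s.
The maximum is 11.0 m³/s, occurring at the reading for t = 1 h.

Q_p = 11.0 m³/s at t = 1 h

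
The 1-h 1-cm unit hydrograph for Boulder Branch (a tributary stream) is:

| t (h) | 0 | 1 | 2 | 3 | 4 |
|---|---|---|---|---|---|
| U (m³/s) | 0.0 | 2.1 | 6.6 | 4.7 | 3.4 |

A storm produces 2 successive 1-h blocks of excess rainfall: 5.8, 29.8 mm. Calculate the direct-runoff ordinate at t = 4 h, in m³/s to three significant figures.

By discrete convolution, Q_j = Σ (P_i / 10 mm) · U_{j−i}.
At t = 4 h (j=4): Q = (5.8/10)·3.4 + (29.8/10)·4.7 = 16.0 m³/s.

Q ≈ 16.0 m³/s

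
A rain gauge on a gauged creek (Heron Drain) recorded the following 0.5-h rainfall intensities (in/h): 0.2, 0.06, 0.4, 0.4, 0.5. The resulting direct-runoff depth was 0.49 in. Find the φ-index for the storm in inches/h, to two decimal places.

φ ≈ 0.13 in/h

Only the 4 blocks with intensity above φ contribute runoff: 0.2, 0.4, 0.4, 0.5 in/h.
Σ(I−φ)·Δt = d  ⇒  (0.2+0.4+0.4+0.5 − 4φ)·0.5 = 0.49
φ = (1.500 − 0.49/0.5) / 4 = 0.13 in/h.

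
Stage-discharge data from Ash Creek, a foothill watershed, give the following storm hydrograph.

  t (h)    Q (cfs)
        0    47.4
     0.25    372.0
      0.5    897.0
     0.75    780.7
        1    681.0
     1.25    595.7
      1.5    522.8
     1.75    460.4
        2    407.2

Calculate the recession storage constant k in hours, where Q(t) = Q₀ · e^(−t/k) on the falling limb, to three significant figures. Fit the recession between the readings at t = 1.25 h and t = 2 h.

On the falling limb, Q drops from 595.7 to 407.2 cfs between t = 1.25 h and t = 2 h (Δt = 0.75 h).
k = −Δt / ln(Q₂/Q₁) = −0.75 / ln(407.2/595.7) = 1.97 h.

k ≈ 1.97 h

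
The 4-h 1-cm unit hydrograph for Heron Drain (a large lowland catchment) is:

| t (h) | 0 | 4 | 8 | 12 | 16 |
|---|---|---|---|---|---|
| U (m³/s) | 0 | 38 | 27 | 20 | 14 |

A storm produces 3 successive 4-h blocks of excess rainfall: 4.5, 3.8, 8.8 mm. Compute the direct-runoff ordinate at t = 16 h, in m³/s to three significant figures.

By discrete convolution, Q_j = Σ (P_i / 10 mm) · U_{j−i}.
At t = 16 h (j=4): Q = (4.5/10)·14 + (3.8/10)·20 + (8.8/10)·27 = 37.7 m³/s.

Q ≈ 37.7 m³/s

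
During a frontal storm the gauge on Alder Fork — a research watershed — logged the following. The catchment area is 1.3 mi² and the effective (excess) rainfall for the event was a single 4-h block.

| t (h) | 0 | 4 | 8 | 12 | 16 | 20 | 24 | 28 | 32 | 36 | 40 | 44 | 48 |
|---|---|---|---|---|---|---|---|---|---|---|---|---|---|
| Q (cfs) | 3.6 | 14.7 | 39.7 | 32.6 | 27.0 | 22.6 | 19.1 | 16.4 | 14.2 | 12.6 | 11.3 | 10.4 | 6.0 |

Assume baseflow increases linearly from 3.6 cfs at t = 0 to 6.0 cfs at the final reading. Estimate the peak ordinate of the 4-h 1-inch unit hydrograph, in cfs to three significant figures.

U_p ≈ 44.6 cfs

Direct runoff: 0.00, 10.90, 35.70, 28.40, 22.60, 18.00, 14.30, 11.40, 9.00, 7.20, 5.70, 4.60, 0.00 cfs; ΣQ_DR = 167.8 cfs, peak = 35.70 cfs.
Runoff depth d = ΣQ_DR·Δt / A = 167.8 × 14400 / (1.3 mi²) = 0.8001 in.
The 1-inch UH is the DRH scaled by (1 in)/d, so U_p = 35.70 × 1/0.8001 = 44.6 cfs.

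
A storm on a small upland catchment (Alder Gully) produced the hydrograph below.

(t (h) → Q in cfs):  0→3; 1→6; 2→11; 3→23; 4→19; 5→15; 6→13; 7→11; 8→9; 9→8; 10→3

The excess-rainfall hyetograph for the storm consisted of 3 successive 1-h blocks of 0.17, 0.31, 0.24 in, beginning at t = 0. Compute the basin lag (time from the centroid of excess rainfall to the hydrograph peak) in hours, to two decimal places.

t_L ≈ 1.40 h

Centroid of excess rainfall: t_c = Σ P_i·t̄_i / ΣP_i = 1.5972 h (block centres at 0.5, 1.5, 2.5 h).
Hydrograph peak occurs at t = 3 h, so basin lag t_L = 3 − 1.5972 = 1.40 h.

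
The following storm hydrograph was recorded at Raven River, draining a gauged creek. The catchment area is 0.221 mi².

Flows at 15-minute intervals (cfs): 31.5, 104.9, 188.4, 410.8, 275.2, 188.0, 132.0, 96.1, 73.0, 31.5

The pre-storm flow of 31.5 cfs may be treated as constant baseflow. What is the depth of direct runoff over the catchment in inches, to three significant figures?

Direct runoff: 0.0, 73.4, 156.9, 379.3, 243.7, 156.5, 100.5, 64.6, 41.5, 0.0 cfs; ΣQ_DR = 1216 cfs.
V = ΣQ_DR · Δt = 1216 × 900 s = 1.095 × 10^6 ft³.
Over A = 0.221 mi², depth = V / A = 2.13 in.

d ≈ 2.13 in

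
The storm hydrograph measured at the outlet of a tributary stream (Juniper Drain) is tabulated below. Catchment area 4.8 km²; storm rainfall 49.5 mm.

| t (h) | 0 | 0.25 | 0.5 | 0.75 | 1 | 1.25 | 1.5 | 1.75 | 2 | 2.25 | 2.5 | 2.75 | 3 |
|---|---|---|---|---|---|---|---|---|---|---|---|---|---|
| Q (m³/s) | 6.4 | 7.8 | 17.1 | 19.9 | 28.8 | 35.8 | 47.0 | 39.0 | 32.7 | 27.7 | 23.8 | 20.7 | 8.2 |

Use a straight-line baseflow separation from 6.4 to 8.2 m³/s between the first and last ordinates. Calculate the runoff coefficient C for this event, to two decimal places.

ΣQ_DR = 220.0 m³/s; V = ΣQ_DR·Δt = 1.980 × 10^5 m³.
Runoff depth d = V / A = 41.25 mm.
C = d / P = 41.25 / 49.5 = 0.83.

C ≈ 0.83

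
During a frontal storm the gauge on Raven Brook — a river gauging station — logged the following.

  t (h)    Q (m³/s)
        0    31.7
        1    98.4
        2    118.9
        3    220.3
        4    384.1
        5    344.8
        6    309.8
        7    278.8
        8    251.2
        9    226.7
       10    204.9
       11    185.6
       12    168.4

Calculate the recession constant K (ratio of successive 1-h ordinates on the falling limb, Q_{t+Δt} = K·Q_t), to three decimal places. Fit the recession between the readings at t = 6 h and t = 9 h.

Using the recession-limb readings at t = 6 h and t = 9 h: Q falls from 309.8 to 226.7 m³/s over 3 intervals.
K = (Q₂/Q₁)^(1/3) = (226.7/309.8)^(1/3) = 0.901.

K ≈ 0.901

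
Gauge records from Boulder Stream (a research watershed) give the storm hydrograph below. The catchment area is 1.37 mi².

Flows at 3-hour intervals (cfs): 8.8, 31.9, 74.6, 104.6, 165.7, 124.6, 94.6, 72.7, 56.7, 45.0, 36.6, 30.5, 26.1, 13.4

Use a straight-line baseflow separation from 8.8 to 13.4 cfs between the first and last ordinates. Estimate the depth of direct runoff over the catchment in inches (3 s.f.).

d ≈ 2.48 in

Direct runoff: 0.00, 22.75, 65.09, 94.74, 155.48, 114.03, 83.68, 61.42, 45.07, 33.02, 24.26, 17.81, 13.05, 0.00 cfs; ΣQ_DR = 730.4 cfs.
V = ΣQ_DR · Δt = 730.4 × 10800 s = 7.888 × 10^6 ft³.
Over A = 1.37 mi², depth = V / A = 2.48 in.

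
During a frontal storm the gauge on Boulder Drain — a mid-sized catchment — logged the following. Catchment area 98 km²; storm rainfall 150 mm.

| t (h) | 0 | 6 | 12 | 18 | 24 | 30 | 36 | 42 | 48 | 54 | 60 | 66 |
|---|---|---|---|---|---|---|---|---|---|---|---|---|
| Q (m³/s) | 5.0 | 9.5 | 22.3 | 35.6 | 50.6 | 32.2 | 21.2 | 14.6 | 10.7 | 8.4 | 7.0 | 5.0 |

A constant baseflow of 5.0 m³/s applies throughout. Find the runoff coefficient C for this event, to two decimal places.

C ≈ 0.24

ΣQ_DR = 162.1 m³/s; V = ΣQ_DR·Δt = 3.501 × 10^6 m³.
Runoff depth d = V / A = 35.73 mm.
C = d / P = 35.73 / 150 = 0.24.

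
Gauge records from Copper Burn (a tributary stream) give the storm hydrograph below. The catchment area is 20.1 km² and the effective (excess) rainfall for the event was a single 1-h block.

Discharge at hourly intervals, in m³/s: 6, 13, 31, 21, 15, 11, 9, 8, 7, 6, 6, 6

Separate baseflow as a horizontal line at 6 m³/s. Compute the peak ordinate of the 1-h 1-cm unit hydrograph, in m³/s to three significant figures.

U_p ≈ 20.8 m³/s

Direct runoff: 0.0, 7.0, 25.0, 15.0, 9.0, 5.0, 3.0, 2.0, 1.0, 0.0, 0.0, 0.0 m³/s; ΣQ_DR = 67.00 m³/s, peak = 25.0 m³/s.
Runoff depth d = ΣQ_DR·Δt / A = 67.00 × 3600 / (20.1 km²) = 12.00 mm.
The 1-cm UH is the DRH scaled by (10 mm)/d, so U_p = 25.0 × 10/12.00 = 20.8 m³/s.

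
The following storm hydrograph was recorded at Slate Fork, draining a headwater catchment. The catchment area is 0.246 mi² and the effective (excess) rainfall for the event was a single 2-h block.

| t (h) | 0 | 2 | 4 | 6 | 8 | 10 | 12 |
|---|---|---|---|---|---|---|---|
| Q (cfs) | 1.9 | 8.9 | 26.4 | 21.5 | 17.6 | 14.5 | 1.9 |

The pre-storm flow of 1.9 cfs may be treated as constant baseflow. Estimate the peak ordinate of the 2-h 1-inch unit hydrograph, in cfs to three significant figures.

Direct runoff: 0.0, 7.0, 24.5, 19.6, 15.7, 12.6, 0.0 cfs; ΣQ_DR = 79.40 cfs, peak = 24.5 cfs.
Runoff depth d = ΣQ_DR·Δt / A = 79.40 × 7200 / (0.246 mi²) = 1.000 in.
The 1-inch UH is the DRH scaled by (1 in)/d, so U_p = 24.5 × 1/1.000 = 24.5 cfs.

U_p ≈ 24.5 cfs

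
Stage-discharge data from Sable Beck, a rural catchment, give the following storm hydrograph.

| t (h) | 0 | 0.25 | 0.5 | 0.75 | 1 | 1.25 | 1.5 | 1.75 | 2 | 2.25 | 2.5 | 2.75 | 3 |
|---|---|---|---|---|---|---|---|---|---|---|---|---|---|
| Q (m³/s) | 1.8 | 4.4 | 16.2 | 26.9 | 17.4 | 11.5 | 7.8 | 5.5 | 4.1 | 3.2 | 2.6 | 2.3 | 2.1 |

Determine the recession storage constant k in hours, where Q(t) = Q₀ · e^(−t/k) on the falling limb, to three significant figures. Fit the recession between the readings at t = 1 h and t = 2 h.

On the falling limb, Q drops from 17.4 to 4.1 m³/s between t = 1 h and t = 2 h (Δt = 1 h).
k = −Δt / ln(Q₂/Q₁) = −1 / ln(4.1/17.4) = 0.692 h.

k ≈ 0.692 h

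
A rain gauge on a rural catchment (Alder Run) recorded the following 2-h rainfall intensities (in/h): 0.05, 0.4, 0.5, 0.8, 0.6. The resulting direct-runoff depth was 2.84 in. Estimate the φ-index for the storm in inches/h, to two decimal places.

Only the 4 blocks with intensity above φ contribute runoff: 0.4, 0.5, 0.8, 0.6 in/h.
Σ(I−φ)·Δt = d  ⇒  (0.4+0.5+0.8+0.6 − 4φ)·2 = 2.84
φ = (2.300 − 2.84/2) / 4 = 0.22 in/h.

φ ≈ 0.22 in/h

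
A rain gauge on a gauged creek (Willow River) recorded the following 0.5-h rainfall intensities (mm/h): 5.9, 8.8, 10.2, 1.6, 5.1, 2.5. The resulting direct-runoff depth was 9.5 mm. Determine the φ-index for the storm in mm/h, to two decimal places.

φ ≈ 2.75 mm/h

Only the 4 blocks with intensity above φ contribute runoff: 5.9, 8.8, 10.2, 5.1 mm/h.
Σ(I−φ)·Δt = d  ⇒  (5.9+8.8+10.2+5.1 − 4φ)·0.5 = 9.5
φ = (30.00 − 9.5/0.5) / 4 = 2.75 mm/h.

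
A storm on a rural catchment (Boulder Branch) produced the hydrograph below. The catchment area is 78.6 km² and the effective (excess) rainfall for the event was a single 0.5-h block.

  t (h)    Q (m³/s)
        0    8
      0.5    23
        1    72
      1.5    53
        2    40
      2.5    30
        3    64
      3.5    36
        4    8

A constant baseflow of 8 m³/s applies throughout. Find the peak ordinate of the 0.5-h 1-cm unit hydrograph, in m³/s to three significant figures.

Direct runoff: 0.0, 15.0, 64.0, 45.0, 32.0, 22.0, 56.0, 28.0, 0.0 m³/s; ΣQ_DR = 262.0 m³/s, peak = 64.0 m³/s.
Runoff depth d = ΣQ_DR·Δt / A = 262.0 × 1800 / (78.6 km²) = 6.000 mm.
The 1-cm UH is the DRH scaled by (10 mm)/d, so U_p = 64.0 × 10/6.000 = 107 m³/s.

U_p ≈ 107 m³/s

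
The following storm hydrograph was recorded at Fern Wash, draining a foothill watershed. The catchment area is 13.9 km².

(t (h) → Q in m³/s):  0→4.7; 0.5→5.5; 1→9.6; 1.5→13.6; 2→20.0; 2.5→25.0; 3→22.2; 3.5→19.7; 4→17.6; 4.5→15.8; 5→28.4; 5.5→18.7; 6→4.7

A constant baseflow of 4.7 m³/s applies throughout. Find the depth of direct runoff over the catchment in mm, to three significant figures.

Direct runoff: 0.0, 0.8, 4.9, 8.9, 15.3, 20.3, 17.5, 15.0, 12.9, 11.1, 23.7, 14.0, 0.0 m³/s; ΣQ_DR = 144.4 m³/s.
V = ΣQ_DR · Δt = 144.4 × 1800 s = 2.599 × 10^5 m³.
Over A = 13.9 km², depth = V / A = 18.7 mm.

d ≈ 18.7 mm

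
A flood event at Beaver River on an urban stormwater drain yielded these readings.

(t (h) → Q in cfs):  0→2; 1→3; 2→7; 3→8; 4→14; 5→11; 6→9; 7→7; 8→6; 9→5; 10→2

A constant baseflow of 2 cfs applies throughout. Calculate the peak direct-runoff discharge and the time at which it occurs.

Subtracting baseflow gives direct-runoff ordinates: 0.0, 1.0, 5.0, 6.0, 12.0, 9.0, 7.0, 5.0, 4.0, 3.0, 0.0 cfs.
The maximum is 12.0 cfs, occurring at the reading for t = 4 h.

Q_p = 12.0 cfs at t = 4 h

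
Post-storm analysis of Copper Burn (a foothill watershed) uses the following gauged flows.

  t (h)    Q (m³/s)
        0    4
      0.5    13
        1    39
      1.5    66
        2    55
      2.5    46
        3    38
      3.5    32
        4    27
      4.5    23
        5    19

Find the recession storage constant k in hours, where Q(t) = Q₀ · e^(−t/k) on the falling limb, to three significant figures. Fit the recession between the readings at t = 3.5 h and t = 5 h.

On the falling limb, Q drops from 32 to 19 m³/s between t = 3.5 h and t = 5 h (Δt = 1.5 h).
k = −Δt / ln(Q₂/Q₁) = −1.5 / ln(19/32) = 2.88 h.

k ≈ 2.88 h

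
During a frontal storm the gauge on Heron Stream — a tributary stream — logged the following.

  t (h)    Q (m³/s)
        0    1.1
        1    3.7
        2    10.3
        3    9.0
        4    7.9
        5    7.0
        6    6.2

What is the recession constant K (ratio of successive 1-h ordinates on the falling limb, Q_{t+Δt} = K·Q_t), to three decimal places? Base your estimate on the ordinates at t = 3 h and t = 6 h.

Using the recession-limb readings at t = 3 h and t = 6 h: Q falls from 9.0 to 6.2 m³/s over 3 intervals.
K = (Q₂/Q₁)^(1/3) = (6.2/9.0)^(1/3) = 0.883.

K ≈ 0.883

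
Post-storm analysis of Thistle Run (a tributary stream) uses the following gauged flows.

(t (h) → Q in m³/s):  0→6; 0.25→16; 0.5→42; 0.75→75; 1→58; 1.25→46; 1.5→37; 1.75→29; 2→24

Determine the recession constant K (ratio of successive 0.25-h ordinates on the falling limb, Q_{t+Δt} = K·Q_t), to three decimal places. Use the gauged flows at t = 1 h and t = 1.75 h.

K ≈ 0.794

Using the recession-limb readings at t = 1 h and t = 1.75 h: Q falls from 58 to 29 m³/s over 3 intervals.
K = (Q₂/Q₁)^(1/3) = (29/58)^(1/3) = 0.794.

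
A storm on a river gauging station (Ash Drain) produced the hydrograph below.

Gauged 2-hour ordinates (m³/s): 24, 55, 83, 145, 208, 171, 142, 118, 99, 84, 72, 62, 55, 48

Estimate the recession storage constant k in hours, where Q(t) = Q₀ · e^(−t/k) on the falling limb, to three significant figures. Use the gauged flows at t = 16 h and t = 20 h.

k ≈ 12.6 h

On the falling limb, Q drops from 99 to 72 m³/s between t = 16 h and t = 20 h (Δt = 4 h).
k = −Δt / ln(Q₂/Q₁) = −4 / ln(72/99) = 12.6 h.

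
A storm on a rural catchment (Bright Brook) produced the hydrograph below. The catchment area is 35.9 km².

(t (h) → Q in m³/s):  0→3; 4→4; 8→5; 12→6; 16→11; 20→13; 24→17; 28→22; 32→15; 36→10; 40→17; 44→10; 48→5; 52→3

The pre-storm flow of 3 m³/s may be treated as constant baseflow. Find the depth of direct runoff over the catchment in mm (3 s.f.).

d ≈ 39.7 mm

Direct runoff: 0.0, 1.0, 2.0, 3.0, 8.0, 10.0, 14.0, 19.0, 12.0, 7.0, 14.0, 7.0, 2.0, 0.0 m³/s; ΣQ_DR = 99.00 m³/s.
V = ΣQ_DR · Δt = 99.00 × 14400 s = 1.426 × 10^6 m³.
Over A = 35.9 km², depth = V / A = 39.7 mm.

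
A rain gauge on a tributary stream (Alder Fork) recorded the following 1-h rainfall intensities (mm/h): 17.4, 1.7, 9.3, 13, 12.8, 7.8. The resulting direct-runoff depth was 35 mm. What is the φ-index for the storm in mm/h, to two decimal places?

Only the 5 blocks with intensity above φ contribute runoff: 17.4, 9.3, 13, 12.8, 7.8 mm/h.
Σ(I−φ)·Δt = d  ⇒  (17.4+9.3+13+12.8+7.8 − 5φ)·1 = 35
φ = (60.30 − 35/1) / 5 = 5.06 mm/h.

φ ≈ 5.06 mm/h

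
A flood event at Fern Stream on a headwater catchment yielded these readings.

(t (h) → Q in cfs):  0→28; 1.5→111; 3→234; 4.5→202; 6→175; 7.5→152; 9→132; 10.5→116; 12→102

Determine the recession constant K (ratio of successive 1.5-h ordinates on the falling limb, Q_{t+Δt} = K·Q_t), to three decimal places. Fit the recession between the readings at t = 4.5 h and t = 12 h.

K ≈ 0.872

Using the recession-limb readings at t = 4.5 h and t = 12 h: Q falls from 202 to 102 cfs over 5 intervals.
K = (Q₂/Q₁)^(1/5) = (102/202)^(1/5) = 0.872.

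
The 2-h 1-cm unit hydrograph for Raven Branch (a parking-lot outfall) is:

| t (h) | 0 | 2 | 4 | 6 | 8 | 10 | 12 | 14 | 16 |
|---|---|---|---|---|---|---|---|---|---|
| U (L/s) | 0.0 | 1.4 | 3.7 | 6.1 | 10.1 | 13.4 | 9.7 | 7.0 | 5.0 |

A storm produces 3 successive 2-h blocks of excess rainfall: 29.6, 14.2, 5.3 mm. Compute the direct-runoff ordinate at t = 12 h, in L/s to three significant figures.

Q ≈ 53.1 L/s

By discrete convolution, Q_j = Σ (P_i / 10 mm) · U_{j−i}.
At t = 12 h (j=6): Q = (29.6/10)·9.7 + (14.2/10)·13.4 + (5.3/10)·10.1 = 53.1 L/s.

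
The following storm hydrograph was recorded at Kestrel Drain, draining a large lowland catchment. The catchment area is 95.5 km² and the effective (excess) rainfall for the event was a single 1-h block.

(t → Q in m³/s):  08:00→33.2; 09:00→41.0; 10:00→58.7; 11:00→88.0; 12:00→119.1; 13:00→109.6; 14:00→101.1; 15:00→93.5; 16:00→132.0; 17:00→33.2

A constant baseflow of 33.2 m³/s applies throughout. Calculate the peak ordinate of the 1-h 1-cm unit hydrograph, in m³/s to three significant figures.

Direct runoff: 0.0, 7.8, 25.5, 54.8, 85.9, 76.4, 67.9, 60.3, 98.8, 0.0 m³/s; ΣQ_DR = 477.4 m³/s, peak = 98.8 m³/s.
Runoff depth d = ΣQ_DR·Δt / A = 477.4 × 3600 / (95.5 km²) = 18.00 mm.
The 1-cm UH is the DRH scaled by (10 mm)/d, so U_p = 98.8 × 10/18.00 = 54.9 m³/s.

U_p ≈ 54.9 m³/s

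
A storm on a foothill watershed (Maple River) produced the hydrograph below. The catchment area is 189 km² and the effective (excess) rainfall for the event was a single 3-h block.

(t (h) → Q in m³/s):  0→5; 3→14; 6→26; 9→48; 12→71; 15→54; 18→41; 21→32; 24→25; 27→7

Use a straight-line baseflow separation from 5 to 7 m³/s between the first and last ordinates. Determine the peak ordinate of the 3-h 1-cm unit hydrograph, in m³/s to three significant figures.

U_p ≈ 43.3 m³/s

Direct runoff: 0.00, 8.78, 20.56, 42.33, 65.11, 47.89, 34.67, 25.44, 18.22, 0.00 m³/s; ΣQ_DR = 263.0 m³/s, peak = 65.11 m³/s.
Runoff depth d = ΣQ_DR·Δt / A = 263.0 × 10800 / (189 km²) = 15.03 mm.
The 1-cm UH is the DRH scaled by (10 mm)/d, so U_p = 65.11 × 10/15.03 = 43.3 m³/s.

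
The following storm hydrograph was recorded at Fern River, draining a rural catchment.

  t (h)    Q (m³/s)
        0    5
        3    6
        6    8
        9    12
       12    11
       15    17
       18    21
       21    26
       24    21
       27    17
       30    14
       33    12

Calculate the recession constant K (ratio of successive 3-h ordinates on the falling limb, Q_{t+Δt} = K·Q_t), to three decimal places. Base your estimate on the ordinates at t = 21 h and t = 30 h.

Using the recession-limb readings at t = 21 h and t = 30 h: Q falls from 26 to 14 m³/s over 3 intervals.
K = (Q₂/Q₁)^(1/3) = (14/26)^(1/3) = 0.814.

K ≈ 0.814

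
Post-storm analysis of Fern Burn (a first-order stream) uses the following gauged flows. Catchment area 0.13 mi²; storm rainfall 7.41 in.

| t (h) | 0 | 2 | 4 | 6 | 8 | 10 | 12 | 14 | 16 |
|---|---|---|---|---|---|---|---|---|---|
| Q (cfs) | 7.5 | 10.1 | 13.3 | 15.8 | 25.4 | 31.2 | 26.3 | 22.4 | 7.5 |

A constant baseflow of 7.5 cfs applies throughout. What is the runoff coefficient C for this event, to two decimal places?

ΣQ_DR = 92.00 cfs; V = ΣQ_DR·Δt = 6.624 × 10^5 ft³.
Runoff depth d = V / A = 2.193 in.
C = d / P = 2.193 / 7.41 = 0.30.

C ≈ 0.30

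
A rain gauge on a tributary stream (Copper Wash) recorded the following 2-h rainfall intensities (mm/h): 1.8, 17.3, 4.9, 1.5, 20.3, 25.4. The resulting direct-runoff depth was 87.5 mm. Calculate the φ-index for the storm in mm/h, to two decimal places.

φ ≈ 6.42 mm/h

Only the 3 blocks with intensity above φ contribute runoff: 17.3, 20.3, 25.4 mm/h.
Σ(I−φ)·Δt = d  ⇒  (17.3+20.3+25.4 − 3φ)·2 = 87.5
φ = (63.00 − 87.5/2) / 3 = 6.42 mm/h.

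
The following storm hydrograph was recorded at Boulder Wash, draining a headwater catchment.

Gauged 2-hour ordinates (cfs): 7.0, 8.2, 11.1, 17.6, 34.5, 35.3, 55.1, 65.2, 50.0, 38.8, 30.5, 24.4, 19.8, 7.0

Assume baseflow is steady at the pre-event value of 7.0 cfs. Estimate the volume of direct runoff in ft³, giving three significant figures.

V ≈ 2.21 × 10^6 ft³

Direct-runoff ordinates (Q − Q_b): 0.0, 1.2, 4.1, 10.6, 27.5, 28.3, 48.1, 58.2, 43.0, 31.8, 23.5, 17.4, 12.8, 0.0 cfs.
ΣQ_DR = 306.5 cfs.
With Δt = 2 h = 7200 s, V = ΣQ_DR · Δt = 306.5 × 7200 = 2.21 × 10^6 ft³.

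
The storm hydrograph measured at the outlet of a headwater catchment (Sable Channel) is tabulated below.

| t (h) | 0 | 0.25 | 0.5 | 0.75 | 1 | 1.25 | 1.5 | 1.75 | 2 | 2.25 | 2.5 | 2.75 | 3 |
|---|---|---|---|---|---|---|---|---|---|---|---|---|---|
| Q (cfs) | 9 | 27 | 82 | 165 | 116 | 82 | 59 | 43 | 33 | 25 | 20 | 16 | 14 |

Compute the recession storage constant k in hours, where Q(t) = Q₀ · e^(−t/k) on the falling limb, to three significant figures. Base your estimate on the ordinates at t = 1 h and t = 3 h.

k ≈ 0.946 h

On the falling limb, Q drops from 116 to 14 cfs between t = 1 h and t = 3 h (Δt = 2 h).
k = −Δt / ln(Q₂/Q₁) = −2 / ln(14/116) = 0.946 h.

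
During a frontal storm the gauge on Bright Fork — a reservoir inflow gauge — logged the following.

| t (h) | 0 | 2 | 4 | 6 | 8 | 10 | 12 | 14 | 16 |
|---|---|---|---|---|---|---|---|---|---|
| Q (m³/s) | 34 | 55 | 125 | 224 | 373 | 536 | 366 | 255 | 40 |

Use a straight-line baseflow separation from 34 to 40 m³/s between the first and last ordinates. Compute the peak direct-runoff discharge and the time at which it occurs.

Q_p = 498.25 m³/s at t = 10 h

Subtracting baseflow gives direct-runoff ordinates: 0.00, 20.25, 89.50, 187.75, 336.00, 498.25, 327.50, 215.75, 0.00 m³/s.
The maximum is 498.25 m³/s, occurring at the reading for t = 10 h.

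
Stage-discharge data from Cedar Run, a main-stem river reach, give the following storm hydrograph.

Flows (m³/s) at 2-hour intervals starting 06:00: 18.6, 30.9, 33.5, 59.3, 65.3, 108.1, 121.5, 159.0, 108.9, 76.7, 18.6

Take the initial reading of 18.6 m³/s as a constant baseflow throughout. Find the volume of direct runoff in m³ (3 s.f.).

V ≈ 4.29 × 10^6 m³

Direct-runoff ordinates (Q − Q_b): 0.0, 12.3, 14.9, 40.7, 46.7, 89.5, 102.9, 140.4, 90.3, 58.1, 0.0 m³/s.
ΣQ_DR = 595.8 m³/s.
With Δt = 2 h = 7200 s, V = ΣQ_DR · Δt = 595.8 × 7200 = 4.29 × 10^6 m³.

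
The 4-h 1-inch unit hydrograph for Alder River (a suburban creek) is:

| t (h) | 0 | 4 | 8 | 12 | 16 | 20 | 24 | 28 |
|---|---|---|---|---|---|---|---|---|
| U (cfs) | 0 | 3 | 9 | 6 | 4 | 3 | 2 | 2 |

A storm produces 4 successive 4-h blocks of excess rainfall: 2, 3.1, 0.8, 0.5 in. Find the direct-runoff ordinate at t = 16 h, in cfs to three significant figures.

By discrete convolution, Q_j = Σ (P_i / 1 in) · U_{j−i}.
At t = 16 h (j=4): Q = (2/1)·4 + (3.1/1)·6 + (0.8/1)·9 + (0.5/1)·3 = 35.3 cfs.

Q ≈ 35.3 cfs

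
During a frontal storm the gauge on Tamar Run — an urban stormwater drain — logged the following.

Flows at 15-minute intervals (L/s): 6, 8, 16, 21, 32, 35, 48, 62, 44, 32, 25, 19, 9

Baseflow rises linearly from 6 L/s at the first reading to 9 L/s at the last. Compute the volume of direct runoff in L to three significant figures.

V ≈ 2.34 × 10^5 L

Direct-runoff ordinates (Q − Q_b): 0.00, 1.75, 9.50, 14.25, 25.00, 27.75, 40.50, 54.25, 36.00, 23.75, 16.50, 10.25, 0.00 L/s.
ΣQ_DR = 259.5 L/s.
With Δt = 0.25 h = 900 s, V = ΣQ_DR · Δt = 259.5 × 900 = 2.34 × 10^5 L.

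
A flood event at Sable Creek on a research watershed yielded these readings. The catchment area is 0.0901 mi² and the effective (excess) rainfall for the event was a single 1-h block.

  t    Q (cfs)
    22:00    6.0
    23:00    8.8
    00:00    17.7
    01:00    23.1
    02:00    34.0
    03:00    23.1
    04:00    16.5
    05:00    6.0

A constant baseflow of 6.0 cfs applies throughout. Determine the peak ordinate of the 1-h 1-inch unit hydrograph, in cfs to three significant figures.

U_p ≈ 18.7 cfs

Direct runoff: 0.0, 2.8, 11.7, 17.1, 28.0, 17.1, 10.5, 0.0 cfs; ΣQ_DR = 87.20 cfs, peak = 28.0 cfs.
Runoff depth d = ΣQ_DR·Δt / A = 87.20 × 3600 / (0.0901 mi²) = 1.500 in.
The 1-inch UH is the DRH scaled by (1 in)/d, so U_p = 28.0 × 1/1.500 = 18.7 cfs.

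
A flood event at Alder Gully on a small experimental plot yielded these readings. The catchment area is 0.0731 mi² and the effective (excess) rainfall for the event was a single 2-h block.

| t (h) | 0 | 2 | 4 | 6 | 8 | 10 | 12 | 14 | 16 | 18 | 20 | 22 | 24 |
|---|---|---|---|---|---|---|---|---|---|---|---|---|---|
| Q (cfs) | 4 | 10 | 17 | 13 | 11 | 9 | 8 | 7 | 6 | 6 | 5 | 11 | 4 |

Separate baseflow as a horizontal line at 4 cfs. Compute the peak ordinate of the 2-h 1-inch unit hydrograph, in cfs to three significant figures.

U_p ≈ 5.20 cfs

Direct runoff: 0.0, 6.0, 13.0, 9.0, 7.0, 5.0, 4.0, 3.0, 2.0, 2.0, 1.0, 7.0, 0.0 cfs; ΣQ_DR = 59.00 cfs, peak = 13.0 cfs.
Runoff depth d = ΣQ_DR·Δt / A = 59.00 × 7200 / (0.0731 mi²) = 2.501 in.
The 1-inch UH is the DRH scaled by (1 in)/d, so U_p = 13.0 × 1/2.501 = 5.20 cfs.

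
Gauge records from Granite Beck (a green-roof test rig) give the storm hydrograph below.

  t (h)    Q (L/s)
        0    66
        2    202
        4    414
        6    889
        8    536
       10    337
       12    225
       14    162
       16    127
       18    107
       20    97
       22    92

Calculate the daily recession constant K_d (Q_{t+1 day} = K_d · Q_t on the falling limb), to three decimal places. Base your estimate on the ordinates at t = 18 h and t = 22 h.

Between t = 18 h and t = 22 h the flow falls from 107 to 92 L/s over 2×2 h = 4 h.
Per-interval ratio K = (92/107)^(1/2) = 0.9273; K_d = K^(24/2) = 0.404.

K_d ≈ 0.404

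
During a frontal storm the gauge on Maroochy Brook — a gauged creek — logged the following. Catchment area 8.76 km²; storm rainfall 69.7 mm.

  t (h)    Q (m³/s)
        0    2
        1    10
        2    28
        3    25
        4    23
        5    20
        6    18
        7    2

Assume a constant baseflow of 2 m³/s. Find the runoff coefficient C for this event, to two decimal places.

ΣQ_DR = 112.0 m³/s; V = ΣQ_DR·Δt = 4.032 × 10^5 m³.
Runoff depth d = V / A = 46.03 mm.
C = d / P = 46.03 / 69.7 = 0.66.

C ≈ 0.66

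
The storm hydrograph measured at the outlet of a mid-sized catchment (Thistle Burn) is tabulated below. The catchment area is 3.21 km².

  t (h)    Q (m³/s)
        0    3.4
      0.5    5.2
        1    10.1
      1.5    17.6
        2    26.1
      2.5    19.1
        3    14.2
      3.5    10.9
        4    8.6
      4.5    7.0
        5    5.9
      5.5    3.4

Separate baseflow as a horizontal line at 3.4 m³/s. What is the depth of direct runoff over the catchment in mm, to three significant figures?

d ≈ 50.9 mm

Direct runoff: 0.0, 1.8, 6.7, 14.2, 22.7, 15.7, 10.8, 7.5, 5.2, 3.6, 2.5, 0.0 m³/s; ΣQ_DR = 90.70 m³/s.
V = ΣQ_DR · Δt = 90.70 × 1800 s = 1.633 × 10^5 m³.
Over A = 3.21 km², depth = V / A = 50.9 mm.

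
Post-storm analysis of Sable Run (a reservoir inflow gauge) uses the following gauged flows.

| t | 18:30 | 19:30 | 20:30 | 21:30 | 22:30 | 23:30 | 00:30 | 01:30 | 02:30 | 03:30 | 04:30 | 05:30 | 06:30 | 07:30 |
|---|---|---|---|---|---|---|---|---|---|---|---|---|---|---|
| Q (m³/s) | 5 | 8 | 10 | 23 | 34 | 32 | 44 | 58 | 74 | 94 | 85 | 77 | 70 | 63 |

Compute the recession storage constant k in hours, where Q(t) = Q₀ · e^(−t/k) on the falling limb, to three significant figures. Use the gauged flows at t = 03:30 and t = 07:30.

k ≈ 10.0 h

On the falling limb, Q drops from 94 to 63 m³/s between t = 03:30 and t = 07:30 (Δt = 4 h).
k = −Δt / ln(Q₂/Q₁) = −4 / ln(63/94) = 10.0 h.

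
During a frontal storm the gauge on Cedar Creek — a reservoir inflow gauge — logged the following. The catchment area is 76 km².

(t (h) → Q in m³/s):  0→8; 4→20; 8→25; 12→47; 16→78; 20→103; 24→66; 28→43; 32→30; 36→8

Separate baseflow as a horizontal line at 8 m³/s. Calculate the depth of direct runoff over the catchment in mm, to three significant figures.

d ≈ 65.9 mm

Direct runoff: 0.0, 12.0, 17.0, 39.0, 70.0, 95.0, 58.0, 35.0, 22.0, 0.0 m³/s; ΣQ_DR = 348.0 m³/s.
V = ΣQ_DR · Δt = 348.0 × 14400 s = 5.011 × 10^6 m³.
Over A = 76 km², depth = V / A = 65.9 mm.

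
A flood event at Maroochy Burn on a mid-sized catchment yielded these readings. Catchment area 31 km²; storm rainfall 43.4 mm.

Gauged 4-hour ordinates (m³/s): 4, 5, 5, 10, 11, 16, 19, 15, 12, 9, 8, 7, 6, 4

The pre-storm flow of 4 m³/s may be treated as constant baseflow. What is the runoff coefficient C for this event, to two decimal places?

C ≈ 0.80

ΣQ_DR = 75.00 m³/s; V = ΣQ_DR·Δt = 1.080 × 10^6 m³.
Runoff depth d = V / A = 34.84 mm.
C = d / P = 34.84 / 43.4 = 0.80.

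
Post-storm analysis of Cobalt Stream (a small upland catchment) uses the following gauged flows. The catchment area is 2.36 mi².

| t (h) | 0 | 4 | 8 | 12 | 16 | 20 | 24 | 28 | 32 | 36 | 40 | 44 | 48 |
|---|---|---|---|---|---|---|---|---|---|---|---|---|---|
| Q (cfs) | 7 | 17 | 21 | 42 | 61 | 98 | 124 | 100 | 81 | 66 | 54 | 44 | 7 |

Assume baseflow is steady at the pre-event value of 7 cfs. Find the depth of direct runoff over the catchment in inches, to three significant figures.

d ≈ 1.66 in

Direct runoff: 0.0, 10.0, 14.0, 35.0, 54.0, 91.0, 117.0, 93.0, 74.0, 59.0, 47.0, 37.0, 0.0 cfs; ΣQ_DR = 631.0 cfs.
V = ΣQ_DR · Δt = 631.0 × 14400 s = 9.086 × 10^6 ft³.
Over A = 2.36 mi², depth = V / A = 1.66 in.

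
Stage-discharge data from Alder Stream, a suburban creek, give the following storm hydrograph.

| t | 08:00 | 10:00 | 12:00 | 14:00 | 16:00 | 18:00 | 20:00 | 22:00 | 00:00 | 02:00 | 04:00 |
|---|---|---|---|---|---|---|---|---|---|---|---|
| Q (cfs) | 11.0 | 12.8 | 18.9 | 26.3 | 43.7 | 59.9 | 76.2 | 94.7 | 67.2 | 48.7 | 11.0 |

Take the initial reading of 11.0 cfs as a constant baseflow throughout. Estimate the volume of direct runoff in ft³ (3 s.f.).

Direct-runoff ordinates (Q − Q_b): 0.0, 1.8, 7.9, 15.3, 32.7, 48.9, 65.2, 83.7, 56.2, 37.7, 0.0 cfs.
ΣQ_DR = 349.4 cfs.
With Δt = 2 h = 7200 s, V = ΣQ_DR · Δt = 349.4 × 7200 = 2.52 × 10^6 ft³.

V ≈ 2.52 × 10^6 ft³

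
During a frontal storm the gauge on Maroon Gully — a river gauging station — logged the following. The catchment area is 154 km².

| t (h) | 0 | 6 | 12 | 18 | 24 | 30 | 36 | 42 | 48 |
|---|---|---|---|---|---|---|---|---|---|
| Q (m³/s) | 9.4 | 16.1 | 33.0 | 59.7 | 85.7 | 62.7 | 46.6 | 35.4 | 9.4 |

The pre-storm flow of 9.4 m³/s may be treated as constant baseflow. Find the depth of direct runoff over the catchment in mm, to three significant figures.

d ≈ 38.3 mm

Direct runoff: 0.0, 6.7, 23.6, 50.3, 76.3, 53.3, 37.2, 26.0, 0.0 m³/s; ΣQ_DR = 273.4 m³/s.
V = ΣQ_DR · Δt = 273.4 × 21600 s = 5.905 × 10^6 m³.
Over A = 154 km², depth = V / A = 38.3 mm.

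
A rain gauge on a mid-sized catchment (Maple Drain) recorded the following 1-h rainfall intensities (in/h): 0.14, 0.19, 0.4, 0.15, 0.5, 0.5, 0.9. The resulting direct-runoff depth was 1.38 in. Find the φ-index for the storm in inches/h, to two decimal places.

φ ≈ 0.23 in/h

Only the 4 blocks with intensity above φ contribute runoff: 0.4, 0.5, 0.5, 0.9 in/h.
Σ(I−φ)·Δt = d  ⇒  (0.4+0.5+0.5+0.9 − 4φ)·1 = 1.38
φ = (2.300 − 1.38/1) / 4 = 0.23 in/h.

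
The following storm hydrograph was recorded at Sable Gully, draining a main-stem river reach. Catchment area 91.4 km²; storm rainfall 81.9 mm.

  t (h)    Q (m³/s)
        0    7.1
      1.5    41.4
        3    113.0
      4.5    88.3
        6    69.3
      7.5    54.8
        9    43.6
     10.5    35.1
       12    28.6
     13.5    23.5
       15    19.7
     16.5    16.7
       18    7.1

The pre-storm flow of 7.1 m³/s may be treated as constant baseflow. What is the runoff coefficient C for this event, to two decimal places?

ΣQ_DR = 455.9 m³/s; V = ΣQ_DR·Δt = 2.462 × 10^6 m³.
Runoff depth d = V / A = 26.94 mm.
C = d / P = 26.94 / 81.9 = 0.33.

C ≈ 0.33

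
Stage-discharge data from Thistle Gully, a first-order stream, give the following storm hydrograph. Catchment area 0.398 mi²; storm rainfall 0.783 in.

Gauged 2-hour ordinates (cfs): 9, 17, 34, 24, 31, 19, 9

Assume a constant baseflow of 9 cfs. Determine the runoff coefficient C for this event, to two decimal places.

ΣQ_DR = 80.00 cfs; V = ΣQ_DR·Δt = 5.760 × 10^5 ft³.
Runoff depth d = V / A = 0.6229 in.
C = d / P = 0.6229 / 0.783 = 0.80.

C ≈ 0.80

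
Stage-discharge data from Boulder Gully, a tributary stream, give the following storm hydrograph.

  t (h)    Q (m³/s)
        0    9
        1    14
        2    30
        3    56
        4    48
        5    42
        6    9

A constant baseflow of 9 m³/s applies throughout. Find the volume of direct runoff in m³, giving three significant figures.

Direct-runoff ordinates (Q − Q_b): 0.0, 5.0, 21.0, 47.0, 39.0, 33.0, 0.0 m³/s.
ΣQ_DR = 145.0 m³/s.
With Δt = 1 h = 3600 s, V = ΣQ_DR · Δt = 145.0 × 3600 = 5.22 × 10^5 m³.

V ≈ 5.22 × 10^5 m³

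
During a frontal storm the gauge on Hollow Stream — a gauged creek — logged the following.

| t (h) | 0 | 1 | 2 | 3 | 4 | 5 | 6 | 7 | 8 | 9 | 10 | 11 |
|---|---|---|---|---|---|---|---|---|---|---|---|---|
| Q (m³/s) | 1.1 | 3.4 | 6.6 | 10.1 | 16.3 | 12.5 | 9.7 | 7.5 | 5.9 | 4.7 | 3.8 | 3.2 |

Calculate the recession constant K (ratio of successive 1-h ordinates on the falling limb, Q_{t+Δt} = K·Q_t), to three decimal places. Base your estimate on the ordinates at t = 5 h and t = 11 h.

K ≈ 0.797

Using the recession-limb readings at t = 5 h and t = 11 h: Q falls from 12.5 to 3.2 m³/s over 6 intervals.
K = (Q₂/Q₁)^(1/6) = (3.2/12.5)^(1/6) = 0.797.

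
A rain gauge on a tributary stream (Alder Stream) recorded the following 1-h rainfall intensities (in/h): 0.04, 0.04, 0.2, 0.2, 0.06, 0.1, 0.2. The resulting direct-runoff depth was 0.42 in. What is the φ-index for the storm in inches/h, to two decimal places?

φ ≈ 0.07 in/h

Only the 4 blocks with intensity above φ contribute runoff: 0.2, 0.2, 0.1, 0.2 in/h.
Σ(I−φ)·Δt = d  ⇒  (0.2+0.2+0.1+0.2 − 4φ)·1 = 0.42
φ = (0.7000 − 0.42/1) / 4 = 0.07 in/h.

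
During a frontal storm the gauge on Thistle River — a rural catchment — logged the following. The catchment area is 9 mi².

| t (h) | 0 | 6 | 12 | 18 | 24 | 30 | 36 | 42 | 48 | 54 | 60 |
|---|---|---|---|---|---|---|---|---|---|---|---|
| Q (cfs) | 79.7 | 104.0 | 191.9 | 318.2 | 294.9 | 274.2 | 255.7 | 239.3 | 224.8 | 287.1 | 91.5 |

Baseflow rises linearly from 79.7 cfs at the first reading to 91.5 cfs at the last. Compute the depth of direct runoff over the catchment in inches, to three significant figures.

d ≈ 1.47 in

Direct runoff: 0.00, 23.12, 109.84, 234.96, 210.48, 188.60, 168.92, 151.34, 135.66, 196.78, 0.00 cfs; ΣQ_DR = 1420 cfs.
V = ΣQ_DR · Δt = 1420 × 21600 s = 3.067 × 10^7 ft³.
Over A = 9 mi², depth = V / A = 1.47 in.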